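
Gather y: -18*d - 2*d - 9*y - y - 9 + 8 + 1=-20*d - 10*y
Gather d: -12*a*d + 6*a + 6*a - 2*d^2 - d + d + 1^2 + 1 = -12*a*d + 12*a - 2*d^2 + 2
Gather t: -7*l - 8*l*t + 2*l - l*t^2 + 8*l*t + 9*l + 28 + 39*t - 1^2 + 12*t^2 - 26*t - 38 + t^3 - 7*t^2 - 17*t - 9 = 4*l + t^3 + t^2*(5 - l) - 4*t - 20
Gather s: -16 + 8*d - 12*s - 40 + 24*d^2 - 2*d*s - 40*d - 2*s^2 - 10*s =24*d^2 - 32*d - 2*s^2 + s*(-2*d - 22) - 56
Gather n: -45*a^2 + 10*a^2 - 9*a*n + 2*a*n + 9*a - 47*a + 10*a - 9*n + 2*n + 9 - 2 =-35*a^2 - 28*a + n*(-7*a - 7) + 7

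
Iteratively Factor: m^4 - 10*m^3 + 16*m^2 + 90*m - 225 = (m - 5)*(m^3 - 5*m^2 - 9*m + 45) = (m - 5)^2*(m^2 - 9) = (m - 5)^2*(m - 3)*(m + 3)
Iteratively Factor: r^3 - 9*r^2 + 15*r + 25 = (r - 5)*(r^2 - 4*r - 5) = (r - 5)^2*(r + 1)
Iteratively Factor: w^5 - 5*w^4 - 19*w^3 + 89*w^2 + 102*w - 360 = (w - 4)*(w^4 - w^3 - 23*w^2 - 3*w + 90) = (w - 5)*(w - 4)*(w^3 + 4*w^2 - 3*w - 18) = (w - 5)*(w - 4)*(w + 3)*(w^2 + w - 6) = (w - 5)*(w - 4)*(w - 2)*(w + 3)*(w + 3)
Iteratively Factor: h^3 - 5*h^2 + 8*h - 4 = (h - 1)*(h^2 - 4*h + 4) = (h - 2)*(h - 1)*(h - 2)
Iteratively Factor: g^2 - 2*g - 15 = (g + 3)*(g - 5)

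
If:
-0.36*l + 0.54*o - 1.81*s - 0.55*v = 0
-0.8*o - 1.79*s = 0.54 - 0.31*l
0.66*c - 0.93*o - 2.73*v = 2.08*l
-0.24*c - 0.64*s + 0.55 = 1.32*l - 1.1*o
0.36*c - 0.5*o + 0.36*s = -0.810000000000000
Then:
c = -3.01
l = 0.51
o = -0.53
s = 0.02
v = -0.94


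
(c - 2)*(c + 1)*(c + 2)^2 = c^4 + 3*c^3 - 2*c^2 - 12*c - 8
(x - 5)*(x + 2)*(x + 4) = x^3 + x^2 - 22*x - 40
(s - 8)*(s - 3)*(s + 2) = s^3 - 9*s^2 + 2*s + 48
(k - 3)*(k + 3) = k^2 - 9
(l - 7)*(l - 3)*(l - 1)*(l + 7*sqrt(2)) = l^4 - 11*l^3 + 7*sqrt(2)*l^3 - 77*sqrt(2)*l^2 + 31*l^2 - 21*l + 217*sqrt(2)*l - 147*sqrt(2)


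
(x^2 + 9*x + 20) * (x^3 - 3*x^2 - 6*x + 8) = x^5 + 6*x^4 - 13*x^3 - 106*x^2 - 48*x + 160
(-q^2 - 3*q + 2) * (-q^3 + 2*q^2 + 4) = q^5 + q^4 - 8*q^3 - 12*q + 8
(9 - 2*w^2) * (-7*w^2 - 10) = 14*w^4 - 43*w^2 - 90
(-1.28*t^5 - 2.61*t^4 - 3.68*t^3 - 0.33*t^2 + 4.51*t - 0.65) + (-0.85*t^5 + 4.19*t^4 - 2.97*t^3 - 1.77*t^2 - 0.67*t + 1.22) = -2.13*t^5 + 1.58*t^4 - 6.65*t^3 - 2.1*t^2 + 3.84*t + 0.57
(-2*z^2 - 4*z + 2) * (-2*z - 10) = 4*z^3 + 28*z^2 + 36*z - 20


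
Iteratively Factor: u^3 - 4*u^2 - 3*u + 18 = (u - 3)*(u^2 - u - 6) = (u - 3)^2*(u + 2)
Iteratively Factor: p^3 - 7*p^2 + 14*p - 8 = (p - 4)*(p^2 - 3*p + 2) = (p - 4)*(p - 2)*(p - 1)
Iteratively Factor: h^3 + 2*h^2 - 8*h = (h - 2)*(h^2 + 4*h) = h*(h - 2)*(h + 4)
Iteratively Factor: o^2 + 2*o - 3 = (o - 1)*(o + 3)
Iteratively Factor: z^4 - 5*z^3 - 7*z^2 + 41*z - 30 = (z - 5)*(z^3 - 7*z + 6) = (z - 5)*(z - 1)*(z^2 + z - 6) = (z - 5)*(z - 1)*(z + 3)*(z - 2)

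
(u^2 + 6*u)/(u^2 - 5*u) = (u + 6)/(u - 5)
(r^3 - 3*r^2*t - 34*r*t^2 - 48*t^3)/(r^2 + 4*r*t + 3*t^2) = (r^2 - 6*r*t - 16*t^2)/(r + t)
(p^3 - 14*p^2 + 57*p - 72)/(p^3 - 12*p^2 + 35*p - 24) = (p - 3)/(p - 1)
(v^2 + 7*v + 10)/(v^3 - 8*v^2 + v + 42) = (v + 5)/(v^2 - 10*v + 21)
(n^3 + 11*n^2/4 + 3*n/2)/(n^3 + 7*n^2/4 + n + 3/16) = 4*n*(n + 2)/(4*n^2 + 4*n + 1)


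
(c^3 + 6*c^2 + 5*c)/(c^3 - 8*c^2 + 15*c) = (c^2 + 6*c + 5)/(c^2 - 8*c + 15)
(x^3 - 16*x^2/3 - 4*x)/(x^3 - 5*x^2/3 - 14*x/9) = 3*(x - 6)/(3*x - 7)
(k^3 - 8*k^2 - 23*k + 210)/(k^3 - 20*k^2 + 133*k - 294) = (k + 5)/(k - 7)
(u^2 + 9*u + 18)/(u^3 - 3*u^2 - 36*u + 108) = (u + 3)/(u^2 - 9*u + 18)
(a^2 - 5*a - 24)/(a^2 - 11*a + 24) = (a + 3)/(a - 3)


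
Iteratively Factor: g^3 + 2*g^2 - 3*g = (g - 1)*(g^2 + 3*g) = g*(g - 1)*(g + 3)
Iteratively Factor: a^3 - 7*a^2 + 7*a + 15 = (a + 1)*(a^2 - 8*a + 15) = (a - 3)*(a + 1)*(a - 5)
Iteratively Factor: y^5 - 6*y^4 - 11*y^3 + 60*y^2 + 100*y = (y - 5)*(y^4 - y^3 - 16*y^2 - 20*y) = (y - 5)^2*(y^3 + 4*y^2 + 4*y) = (y - 5)^2*(y + 2)*(y^2 + 2*y) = y*(y - 5)^2*(y + 2)*(y + 2)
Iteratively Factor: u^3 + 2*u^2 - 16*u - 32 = (u + 4)*(u^2 - 2*u - 8) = (u + 2)*(u + 4)*(u - 4)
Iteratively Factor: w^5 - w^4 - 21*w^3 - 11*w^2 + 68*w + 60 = (w - 2)*(w^4 + w^3 - 19*w^2 - 49*w - 30) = (w - 2)*(w + 3)*(w^3 - 2*w^2 - 13*w - 10) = (w - 2)*(w + 1)*(w + 3)*(w^2 - 3*w - 10) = (w - 2)*(w + 1)*(w + 2)*(w + 3)*(w - 5)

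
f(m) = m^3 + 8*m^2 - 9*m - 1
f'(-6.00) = 3.00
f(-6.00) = 125.00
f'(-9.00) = 90.00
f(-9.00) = -1.00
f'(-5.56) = -5.22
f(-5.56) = 124.47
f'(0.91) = 8.04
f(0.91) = -1.81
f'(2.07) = 36.97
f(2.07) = 23.52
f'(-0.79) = -19.77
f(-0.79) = 10.61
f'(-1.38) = -25.37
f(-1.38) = 24.03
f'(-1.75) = -27.81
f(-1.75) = 33.89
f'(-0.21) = -12.23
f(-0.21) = 1.23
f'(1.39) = 19.04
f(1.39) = 4.63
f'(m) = 3*m^2 + 16*m - 9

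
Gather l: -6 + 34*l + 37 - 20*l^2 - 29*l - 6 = -20*l^2 + 5*l + 25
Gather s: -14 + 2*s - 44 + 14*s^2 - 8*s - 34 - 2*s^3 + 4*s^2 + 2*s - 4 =-2*s^3 + 18*s^2 - 4*s - 96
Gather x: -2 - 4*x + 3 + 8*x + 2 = 4*x + 3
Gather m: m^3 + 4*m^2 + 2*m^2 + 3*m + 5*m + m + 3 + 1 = m^3 + 6*m^2 + 9*m + 4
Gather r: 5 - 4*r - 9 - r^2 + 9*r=-r^2 + 5*r - 4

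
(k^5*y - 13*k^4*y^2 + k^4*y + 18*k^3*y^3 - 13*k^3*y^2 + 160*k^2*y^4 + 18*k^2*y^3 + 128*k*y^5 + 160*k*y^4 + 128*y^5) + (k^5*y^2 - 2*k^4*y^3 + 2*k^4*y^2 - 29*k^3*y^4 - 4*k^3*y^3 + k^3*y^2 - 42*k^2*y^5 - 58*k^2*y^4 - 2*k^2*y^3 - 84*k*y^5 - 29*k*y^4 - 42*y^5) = k^5*y^2 + k^5*y - 2*k^4*y^3 - 11*k^4*y^2 + k^4*y - 29*k^3*y^4 + 14*k^3*y^3 - 12*k^3*y^2 - 42*k^2*y^5 + 102*k^2*y^4 + 16*k^2*y^3 + 44*k*y^5 + 131*k*y^4 + 86*y^5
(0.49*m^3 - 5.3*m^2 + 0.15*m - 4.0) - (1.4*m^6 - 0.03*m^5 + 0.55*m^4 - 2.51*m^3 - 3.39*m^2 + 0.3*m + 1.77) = -1.4*m^6 + 0.03*m^5 - 0.55*m^4 + 3.0*m^3 - 1.91*m^2 - 0.15*m - 5.77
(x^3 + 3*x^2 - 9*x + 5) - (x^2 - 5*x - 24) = x^3 + 2*x^2 - 4*x + 29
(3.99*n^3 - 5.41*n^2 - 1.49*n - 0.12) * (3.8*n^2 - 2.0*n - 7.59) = 15.162*n^5 - 28.538*n^4 - 25.1261*n^3 + 43.5859*n^2 + 11.5491*n + 0.9108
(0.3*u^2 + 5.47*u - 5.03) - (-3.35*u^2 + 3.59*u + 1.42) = 3.65*u^2 + 1.88*u - 6.45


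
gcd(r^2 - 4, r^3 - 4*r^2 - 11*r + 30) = r - 2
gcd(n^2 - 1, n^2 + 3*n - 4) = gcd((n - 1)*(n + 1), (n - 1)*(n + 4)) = n - 1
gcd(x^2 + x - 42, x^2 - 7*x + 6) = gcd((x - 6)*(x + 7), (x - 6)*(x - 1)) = x - 6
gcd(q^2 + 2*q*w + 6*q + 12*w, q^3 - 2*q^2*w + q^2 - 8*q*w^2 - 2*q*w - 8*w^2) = q + 2*w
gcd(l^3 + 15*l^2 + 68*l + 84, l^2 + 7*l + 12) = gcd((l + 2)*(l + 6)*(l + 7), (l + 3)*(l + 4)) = 1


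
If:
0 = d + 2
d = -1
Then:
No Solution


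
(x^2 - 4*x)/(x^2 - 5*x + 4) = x/(x - 1)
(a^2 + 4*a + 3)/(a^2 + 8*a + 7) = (a + 3)/(a + 7)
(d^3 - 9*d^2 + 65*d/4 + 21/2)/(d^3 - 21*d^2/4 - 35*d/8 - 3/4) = 2*(2*d - 7)/(4*d + 1)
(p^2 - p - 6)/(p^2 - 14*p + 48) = (p^2 - p - 6)/(p^2 - 14*p + 48)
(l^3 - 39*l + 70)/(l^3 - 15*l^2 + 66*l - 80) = (l + 7)/(l - 8)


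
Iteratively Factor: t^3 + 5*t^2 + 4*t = (t + 1)*(t^2 + 4*t) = (t + 1)*(t + 4)*(t)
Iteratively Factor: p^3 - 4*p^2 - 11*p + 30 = (p + 3)*(p^2 - 7*p + 10) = (p - 2)*(p + 3)*(p - 5)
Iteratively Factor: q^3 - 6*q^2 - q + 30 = (q + 2)*(q^2 - 8*q + 15) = (q - 5)*(q + 2)*(q - 3)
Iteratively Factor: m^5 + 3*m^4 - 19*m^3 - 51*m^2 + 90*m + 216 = (m - 3)*(m^4 + 6*m^3 - m^2 - 54*m - 72) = (m - 3)^2*(m^3 + 9*m^2 + 26*m + 24) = (m - 3)^2*(m + 3)*(m^2 + 6*m + 8) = (m - 3)^2*(m + 2)*(m + 3)*(m + 4)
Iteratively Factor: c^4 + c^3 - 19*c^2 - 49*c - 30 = (c + 1)*(c^3 - 19*c - 30) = (c - 5)*(c + 1)*(c^2 + 5*c + 6) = (c - 5)*(c + 1)*(c + 3)*(c + 2)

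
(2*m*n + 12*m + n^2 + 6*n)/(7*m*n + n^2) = (2*m*n + 12*m + n^2 + 6*n)/(n*(7*m + n))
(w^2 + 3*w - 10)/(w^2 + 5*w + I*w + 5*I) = (w - 2)/(w + I)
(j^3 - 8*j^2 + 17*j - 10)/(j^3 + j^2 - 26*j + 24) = (j^2 - 7*j + 10)/(j^2 + 2*j - 24)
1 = 1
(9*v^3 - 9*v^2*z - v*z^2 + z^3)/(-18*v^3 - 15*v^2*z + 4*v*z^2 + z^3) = (-3*v^2 + 2*v*z + z^2)/(6*v^2 + 7*v*z + z^2)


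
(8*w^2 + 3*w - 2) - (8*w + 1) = 8*w^2 - 5*w - 3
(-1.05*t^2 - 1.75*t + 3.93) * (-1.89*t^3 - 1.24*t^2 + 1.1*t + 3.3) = 1.9845*t^5 + 4.6095*t^4 - 6.4127*t^3 - 10.2632*t^2 - 1.452*t + 12.969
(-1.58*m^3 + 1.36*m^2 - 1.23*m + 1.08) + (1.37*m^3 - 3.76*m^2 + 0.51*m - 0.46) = -0.21*m^3 - 2.4*m^2 - 0.72*m + 0.62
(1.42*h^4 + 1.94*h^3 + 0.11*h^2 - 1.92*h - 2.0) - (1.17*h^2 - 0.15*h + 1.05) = 1.42*h^4 + 1.94*h^3 - 1.06*h^2 - 1.77*h - 3.05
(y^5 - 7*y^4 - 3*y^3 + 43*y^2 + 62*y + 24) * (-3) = -3*y^5 + 21*y^4 + 9*y^3 - 129*y^2 - 186*y - 72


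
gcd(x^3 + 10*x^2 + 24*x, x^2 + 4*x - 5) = 1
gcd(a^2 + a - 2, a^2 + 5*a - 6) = a - 1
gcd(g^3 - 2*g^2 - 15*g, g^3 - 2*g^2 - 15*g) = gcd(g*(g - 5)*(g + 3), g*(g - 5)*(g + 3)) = g^3 - 2*g^2 - 15*g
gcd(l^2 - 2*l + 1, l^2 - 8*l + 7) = l - 1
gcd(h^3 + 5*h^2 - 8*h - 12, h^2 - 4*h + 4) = h - 2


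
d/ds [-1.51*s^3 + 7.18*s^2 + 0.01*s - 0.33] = -4.53*s^2 + 14.36*s + 0.01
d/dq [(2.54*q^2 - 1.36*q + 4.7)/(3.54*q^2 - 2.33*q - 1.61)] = (-1.1038*q^2 - 41.4548*q + 13.1406)/(12.5316*q^4 - 16.4964*q^3 - 5.9699*q^2 + 7.5026*q + 2.5921)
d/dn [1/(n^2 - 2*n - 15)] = 2*(1 - n)/(-n^2 + 2*n + 15)^2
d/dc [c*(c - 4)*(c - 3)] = 3*c^2 - 14*c + 12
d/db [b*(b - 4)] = 2*b - 4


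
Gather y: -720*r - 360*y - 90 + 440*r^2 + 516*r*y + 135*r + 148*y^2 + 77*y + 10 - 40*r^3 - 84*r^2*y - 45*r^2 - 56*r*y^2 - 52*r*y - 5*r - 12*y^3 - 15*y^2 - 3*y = -40*r^3 + 395*r^2 - 590*r - 12*y^3 + y^2*(133 - 56*r) + y*(-84*r^2 + 464*r - 286) - 80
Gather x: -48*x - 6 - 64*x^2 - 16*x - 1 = -64*x^2 - 64*x - 7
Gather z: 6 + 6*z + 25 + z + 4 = 7*z + 35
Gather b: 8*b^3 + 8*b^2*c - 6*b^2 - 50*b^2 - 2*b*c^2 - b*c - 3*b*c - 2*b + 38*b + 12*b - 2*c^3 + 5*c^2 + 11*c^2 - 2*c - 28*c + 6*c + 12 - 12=8*b^3 + b^2*(8*c - 56) + b*(-2*c^2 - 4*c + 48) - 2*c^3 + 16*c^2 - 24*c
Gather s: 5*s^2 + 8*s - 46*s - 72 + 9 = 5*s^2 - 38*s - 63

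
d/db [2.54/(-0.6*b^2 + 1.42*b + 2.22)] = (3.048*b - 3.6068)/(-0.6*b^2 + 1.42*b + 2.22)^2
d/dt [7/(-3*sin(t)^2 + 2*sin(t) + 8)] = 14*(3*sin(t) - 1)*cos(t)/(-3*sin(t)^2 + 2*sin(t) + 8)^2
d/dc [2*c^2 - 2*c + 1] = 4*c - 2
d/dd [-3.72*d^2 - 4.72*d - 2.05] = -7.44*d - 4.72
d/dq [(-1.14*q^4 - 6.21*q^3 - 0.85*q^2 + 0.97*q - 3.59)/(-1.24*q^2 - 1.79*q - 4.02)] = (2.8272*q^5 + 13.8222*q^4 + 40.563*q^3 + 77.6169*q^2 - 2.0692*q - 10.3255)/(1.5376*q^4 + 4.4392*q^3 + 13.1737*q^2 + 14.3916*q + 16.1604)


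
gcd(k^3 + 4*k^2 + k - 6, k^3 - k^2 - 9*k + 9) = k^2 + 2*k - 3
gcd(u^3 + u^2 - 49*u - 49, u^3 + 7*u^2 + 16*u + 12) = 1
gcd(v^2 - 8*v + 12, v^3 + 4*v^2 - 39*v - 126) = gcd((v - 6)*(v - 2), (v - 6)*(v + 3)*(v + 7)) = v - 6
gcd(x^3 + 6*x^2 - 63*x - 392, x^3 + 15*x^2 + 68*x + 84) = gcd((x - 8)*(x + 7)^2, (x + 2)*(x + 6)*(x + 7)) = x + 7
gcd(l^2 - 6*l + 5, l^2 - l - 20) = l - 5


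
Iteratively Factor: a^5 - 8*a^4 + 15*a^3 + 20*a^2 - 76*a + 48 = (a - 3)*(a^4 - 5*a^3 + 20*a - 16) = (a - 3)*(a - 1)*(a^3 - 4*a^2 - 4*a + 16) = (a - 3)*(a - 1)*(a + 2)*(a^2 - 6*a + 8) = (a - 3)*(a - 2)*(a - 1)*(a + 2)*(a - 4)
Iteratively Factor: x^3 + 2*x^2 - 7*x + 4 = (x + 4)*(x^2 - 2*x + 1) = (x - 1)*(x + 4)*(x - 1)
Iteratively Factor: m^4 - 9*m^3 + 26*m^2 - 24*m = (m)*(m^3 - 9*m^2 + 26*m - 24) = m*(m - 3)*(m^2 - 6*m + 8) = m*(m - 4)*(m - 3)*(m - 2)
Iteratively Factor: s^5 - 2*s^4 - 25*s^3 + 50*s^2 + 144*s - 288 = (s + 3)*(s^4 - 5*s^3 - 10*s^2 + 80*s - 96) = (s + 3)*(s + 4)*(s^3 - 9*s^2 + 26*s - 24) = (s - 4)*(s + 3)*(s + 4)*(s^2 - 5*s + 6) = (s - 4)*(s - 2)*(s + 3)*(s + 4)*(s - 3)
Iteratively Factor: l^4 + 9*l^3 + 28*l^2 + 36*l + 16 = (l + 4)*(l^3 + 5*l^2 + 8*l + 4) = (l + 1)*(l + 4)*(l^2 + 4*l + 4) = (l + 1)*(l + 2)*(l + 4)*(l + 2)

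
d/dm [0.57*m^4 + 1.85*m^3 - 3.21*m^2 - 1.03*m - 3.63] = 2.28*m^3 + 5.55*m^2 - 6.42*m - 1.03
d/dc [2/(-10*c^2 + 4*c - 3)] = 8*(5*c - 1)/(10*c^2 - 4*c + 3)^2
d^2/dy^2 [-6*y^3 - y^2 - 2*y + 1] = -36*y - 2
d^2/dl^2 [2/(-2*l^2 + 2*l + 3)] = 8*(-2*l^2 + 2*l + 2*(2*l - 1)^2 + 3)/(-2*l^2 + 2*l + 3)^3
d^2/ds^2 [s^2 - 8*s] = 2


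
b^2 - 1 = (b - 1)*(b + 1)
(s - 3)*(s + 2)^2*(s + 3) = s^4 + 4*s^3 - 5*s^2 - 36*s - 36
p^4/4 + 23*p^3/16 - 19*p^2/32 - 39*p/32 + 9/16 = (p/4 + 1/4)*(p - 3/4)*(p - 1/2)*(p + 6)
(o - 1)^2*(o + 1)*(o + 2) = o^4 + o^3 - 3*o^2 - o + 2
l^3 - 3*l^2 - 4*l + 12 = (l - 3)*(l - 2)*(l + 2)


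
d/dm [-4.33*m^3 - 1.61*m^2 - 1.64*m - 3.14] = -12.99*m^2 - 3.22*m - 1.64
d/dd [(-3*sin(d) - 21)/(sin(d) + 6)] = 3*cos(d)/(sin(d) + 6)^2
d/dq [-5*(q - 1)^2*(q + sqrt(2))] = 5*(q - 1)*(-3*q - 2*sqrt(2) + 1)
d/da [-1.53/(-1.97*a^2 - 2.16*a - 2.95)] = (-6.0282*a - 3.3048)/(1.97*a^2 + 2.16*a + 2.95)^2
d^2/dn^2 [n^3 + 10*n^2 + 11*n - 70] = 6*n + 20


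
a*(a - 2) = a^2 - 2*a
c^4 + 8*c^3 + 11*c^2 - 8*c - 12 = (c - 1)*(c + 1)*(c + 2)*(c + 6)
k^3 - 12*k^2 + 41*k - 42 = (k - 7)*(k - 3)*(k - 2)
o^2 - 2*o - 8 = (o - 4)*(o + 2)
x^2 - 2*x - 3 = (x - 3)*(x + 1)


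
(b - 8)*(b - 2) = b^2 - 10*b + 16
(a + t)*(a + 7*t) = a^2 + 8*a*t + 7*t^2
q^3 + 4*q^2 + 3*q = q*(q + 1)*(q + 3)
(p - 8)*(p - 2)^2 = p^3 - 12*p^2 + 36*p - 32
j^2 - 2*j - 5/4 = (j - 5/2)*(j + 1/2)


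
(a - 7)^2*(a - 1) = a^3 - 15*a^2 + 63*a - 49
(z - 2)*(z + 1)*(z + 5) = z^3 + 4*z^2 - 7*z - 10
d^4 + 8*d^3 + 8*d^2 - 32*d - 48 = (d - 2)*(d + 2)^2*(d + 6)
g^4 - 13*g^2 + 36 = (g - 3)*(g - 2)*(g + 2)*(g + 3)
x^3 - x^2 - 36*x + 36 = (x - 6)*(x - 1)*(x + 6)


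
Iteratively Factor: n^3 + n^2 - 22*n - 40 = (n - 5)*(n^2 + 6*n + 8) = (n - 5)*(n + 4)*(n + 2)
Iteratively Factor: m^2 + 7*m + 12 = (m + 3)*(m + 4)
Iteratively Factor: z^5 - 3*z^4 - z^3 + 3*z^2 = (z - 3)*(z^4 - z^2) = z*(z - 3)*(z^3 - z) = z*(z - 3)*(z - 1)*(z^2 + z) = z*(z - 3)*(z - 1)*(z + 1)*(z)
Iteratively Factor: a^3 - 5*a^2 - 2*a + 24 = (a + 2)*(a^2 - 7*a + 12) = (a - 3)*(a + 2)*(a - 4)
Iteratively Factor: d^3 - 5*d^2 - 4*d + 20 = (d - 5)*(d^2 - 4) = (d - 5)*(d - 2)*(d + 2)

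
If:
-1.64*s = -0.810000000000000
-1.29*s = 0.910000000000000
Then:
No Solution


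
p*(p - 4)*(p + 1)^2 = p^4 - 2*p^3 - 7*p^2 - 4*p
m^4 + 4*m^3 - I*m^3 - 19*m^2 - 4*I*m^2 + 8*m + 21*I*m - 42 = (m - 3)*(m + 7)*(m - 2*I)*(m + I)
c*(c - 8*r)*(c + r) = c^3 - 7*c^2*r - 8*c*r^2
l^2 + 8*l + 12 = (l + 2)*(l + 6)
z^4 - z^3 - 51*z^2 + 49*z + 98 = (z - 7)*(z - 2)*(z + 1)*(z + 7)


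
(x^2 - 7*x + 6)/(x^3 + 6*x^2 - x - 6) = (x - 6)/(x^2 + 7*x + 6)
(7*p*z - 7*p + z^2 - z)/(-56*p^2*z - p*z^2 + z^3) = (z - 1)/(z*(-8*p + z))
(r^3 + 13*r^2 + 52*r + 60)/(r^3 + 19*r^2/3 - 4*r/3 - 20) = 3*(r + 5)/(3*r - 5)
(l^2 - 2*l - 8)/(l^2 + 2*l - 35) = (l^2 - 2*l - 8)/(l^2 + 2*l - 35)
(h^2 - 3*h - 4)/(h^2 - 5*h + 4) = (h + 1)/(h - 1)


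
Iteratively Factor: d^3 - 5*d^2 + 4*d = (d - 4)*(d^2 - d) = (d - 4)*(d - 1)*(d)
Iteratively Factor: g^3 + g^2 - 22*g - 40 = (g + 4)*(g^2 - 3*g - 10) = (g - 5)*(g + 4)*(g + 2)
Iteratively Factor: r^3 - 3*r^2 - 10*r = (r + 2)*(r^2 - 5*r) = r*(r + 2)*(r - 5)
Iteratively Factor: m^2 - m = (m - 1)*(m)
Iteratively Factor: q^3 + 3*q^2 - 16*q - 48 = (q - 4)*(q^2 + 7*q + 12) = (q - 4)*(q + 4)*(q + 3)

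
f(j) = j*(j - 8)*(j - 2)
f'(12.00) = 208.00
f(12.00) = 480.00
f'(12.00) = 208.00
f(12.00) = 480.00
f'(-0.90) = 36.43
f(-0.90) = -23.23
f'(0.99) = -0.86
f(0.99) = 7.01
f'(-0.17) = 19.49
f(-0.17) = -3.01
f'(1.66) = -8.93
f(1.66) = 3.58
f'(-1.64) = 56.87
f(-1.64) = -57.55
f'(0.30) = 10.27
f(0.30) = 3.93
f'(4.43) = -13.73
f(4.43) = -38.43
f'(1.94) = -11.51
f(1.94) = 0.71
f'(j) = j*(j - 8) + j*(j - 2) + (j - 8)*(j - 2) = 3*j^2 - 20*j + 16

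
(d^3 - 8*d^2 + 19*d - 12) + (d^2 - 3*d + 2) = d^3 - 7*d^2 + 16*d - 10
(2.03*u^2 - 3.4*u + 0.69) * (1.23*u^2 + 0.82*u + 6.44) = 2.4969*u^4 - 2.5174*u^3 + 11.1339*u^2 - 21.3302*u + 4.4436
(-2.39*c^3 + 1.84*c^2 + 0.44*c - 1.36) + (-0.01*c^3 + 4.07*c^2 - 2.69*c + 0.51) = -2.4*c^3 + 5.91*c^2 - 2.25*c - 0.85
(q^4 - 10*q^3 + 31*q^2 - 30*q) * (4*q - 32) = 4*q^5 - 72*q^4 + 444*q^3 - 1112*q^2 + 960*q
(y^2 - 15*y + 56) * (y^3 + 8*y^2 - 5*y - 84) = y^5 - 7*y^4 - 69*y^3 + 439*y^2 + 980*y - 4704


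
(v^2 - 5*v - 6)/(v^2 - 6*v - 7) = (v - 6)/(v - 7)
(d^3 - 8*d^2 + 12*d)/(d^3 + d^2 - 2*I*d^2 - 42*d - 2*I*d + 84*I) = d*(d - 2)/(d^2 + d*(7 - 2*I) - 14*I)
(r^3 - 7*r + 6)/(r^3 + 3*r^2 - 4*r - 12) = (r - 1)/(r + 2)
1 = 1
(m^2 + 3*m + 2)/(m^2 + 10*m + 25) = (m^2 + 3*m + 2)/(m^2 + 10*m + 25)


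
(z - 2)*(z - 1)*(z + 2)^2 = z^4 + z^3 - 6*z^2 - 4*z + 8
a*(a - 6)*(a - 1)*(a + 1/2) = a^4 - 13*a^3/2 + 5*a^2/2 + 3*a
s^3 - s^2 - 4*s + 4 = (s - 2)*(s - 1)*(s + 2)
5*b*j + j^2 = j*(5*b + j)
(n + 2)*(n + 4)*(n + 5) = n^3 + 11*n^2 + 38*n + 40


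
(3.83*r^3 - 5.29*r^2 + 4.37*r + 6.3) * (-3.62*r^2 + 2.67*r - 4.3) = -13.8646*r^5 + 29.3759*r^4 - 46.4127*r^3 + 11.6089*r^2 - 1.97*r - 27.09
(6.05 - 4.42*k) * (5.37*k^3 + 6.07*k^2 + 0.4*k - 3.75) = -23.7354*k^4 + 5.6591*k^3 + 34.9555*k^2 + 18.995*k - 22.6875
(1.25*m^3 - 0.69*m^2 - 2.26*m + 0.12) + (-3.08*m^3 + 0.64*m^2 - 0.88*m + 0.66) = -1.83*m^3 - 0.0499999999999999*m^2 - 3.14*m + 0.78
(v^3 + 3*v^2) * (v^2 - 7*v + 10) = v^5 - 4*v^4 - 11*v^3 + 30*v^2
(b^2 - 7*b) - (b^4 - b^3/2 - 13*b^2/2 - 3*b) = -b^4 + b^3/2 + 15*b^2/2 - 4*b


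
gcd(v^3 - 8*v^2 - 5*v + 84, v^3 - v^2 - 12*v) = v^2 - v - 12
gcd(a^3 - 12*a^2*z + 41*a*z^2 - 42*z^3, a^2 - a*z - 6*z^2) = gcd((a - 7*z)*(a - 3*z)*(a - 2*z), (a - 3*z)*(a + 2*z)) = -a + 3*z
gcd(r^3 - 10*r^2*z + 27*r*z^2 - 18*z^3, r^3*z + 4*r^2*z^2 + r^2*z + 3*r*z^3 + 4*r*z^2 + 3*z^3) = 1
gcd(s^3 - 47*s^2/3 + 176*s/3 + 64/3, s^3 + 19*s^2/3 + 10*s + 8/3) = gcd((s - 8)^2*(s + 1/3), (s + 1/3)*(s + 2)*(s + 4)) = s + 1/3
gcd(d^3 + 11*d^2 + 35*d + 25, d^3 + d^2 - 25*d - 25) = d^2 + 6*d + 5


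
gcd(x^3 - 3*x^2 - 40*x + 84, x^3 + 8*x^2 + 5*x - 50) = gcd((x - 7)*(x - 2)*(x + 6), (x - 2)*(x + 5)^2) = x - 2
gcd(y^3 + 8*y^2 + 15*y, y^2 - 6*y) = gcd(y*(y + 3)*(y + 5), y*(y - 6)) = y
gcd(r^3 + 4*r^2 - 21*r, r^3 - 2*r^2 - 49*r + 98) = r + 7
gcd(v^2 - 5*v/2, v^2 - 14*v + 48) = 1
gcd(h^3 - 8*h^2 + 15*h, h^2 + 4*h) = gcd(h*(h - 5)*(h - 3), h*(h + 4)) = h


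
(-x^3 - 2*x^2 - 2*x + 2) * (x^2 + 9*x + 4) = -x^5 - 11*x^4 - 24*x^3 - 24*x^2 + 10*x + 8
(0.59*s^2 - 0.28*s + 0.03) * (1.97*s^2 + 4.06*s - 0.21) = 1.1623*s^4 + 1.8438*s^3 - 1.2016*s^2 + 0.1806*s - 0.0063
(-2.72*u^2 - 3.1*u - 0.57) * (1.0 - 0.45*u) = 1.224*u^3 - 1.325*u^2 - 2.8435*u - 0.57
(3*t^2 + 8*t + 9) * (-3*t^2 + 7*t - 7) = -9*t^4 - 3*t^3 + 8*t^2 + 7*t - 63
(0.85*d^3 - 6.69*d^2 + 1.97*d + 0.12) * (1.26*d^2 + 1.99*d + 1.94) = 1.071*d^5 - 6.7379*d^4 - 9.1819*d^3 - 8.9071*d^2 + 4.0606*d + 0.2328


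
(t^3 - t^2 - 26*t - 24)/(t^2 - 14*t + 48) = (t^2 + 5*t + 4)/(t - 8)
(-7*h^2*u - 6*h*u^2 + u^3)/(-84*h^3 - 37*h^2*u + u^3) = u*(h + u)/(12*h^2 + 7*h*u + u^2)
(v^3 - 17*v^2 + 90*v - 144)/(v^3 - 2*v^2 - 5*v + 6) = (v^2 - 14*v + 48)/(v^2 + v - 2)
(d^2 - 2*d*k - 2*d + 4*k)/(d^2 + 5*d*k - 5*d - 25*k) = (d^2 - 2*d*k - 2*d + 4*k)/(d^2 + 5*d*k - 5*d - 25*k)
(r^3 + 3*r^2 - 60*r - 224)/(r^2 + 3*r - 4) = (r^2 - r - 56)/(r - 1)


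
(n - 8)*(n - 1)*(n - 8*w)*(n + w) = n^4 - 7*n^3*w - 9*n^3 - 8*n^2*w^2 + 63*n^2*w + 8*n^2 + 72*n*w^2 - 56*n*w - 64*w^2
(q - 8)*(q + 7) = q^2 - q - 56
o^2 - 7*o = o*(o - 7)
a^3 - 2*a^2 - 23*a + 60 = (a - 4)*(a - 3)*(a + 5)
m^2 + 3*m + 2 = (m + 1)*(m + 2)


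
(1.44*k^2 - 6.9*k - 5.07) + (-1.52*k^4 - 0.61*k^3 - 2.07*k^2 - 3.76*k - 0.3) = -1.52*k^4 - 0.61*k^3 - 0.63*k^2 - 10.66*k - 5.37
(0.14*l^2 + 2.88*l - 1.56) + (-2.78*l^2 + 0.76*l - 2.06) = -2.64*l^2 + 3.64*l - 3.62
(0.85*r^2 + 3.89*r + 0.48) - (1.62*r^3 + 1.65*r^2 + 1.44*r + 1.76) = -1.62*r^3 - 0.8*r^2 + 2.45*r - 1.28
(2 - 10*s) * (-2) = 20*s - 4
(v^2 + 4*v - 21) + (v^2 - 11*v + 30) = 2*v^2 - 7*v + 9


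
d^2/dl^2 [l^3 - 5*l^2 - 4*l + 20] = 6*l - 10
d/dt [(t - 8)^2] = 2*t - 16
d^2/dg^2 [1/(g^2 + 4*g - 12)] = 2*(-g^2 - 4*g + 4*(g + 2)^2 + 12)/(g^2 + 4*g - 12)^3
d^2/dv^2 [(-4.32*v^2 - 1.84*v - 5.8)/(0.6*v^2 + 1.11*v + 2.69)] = (4.42943999999999*v^3 + 29.30688*v^2 - 5.35824000000001*v - 47.101752)/(0.216*v^6 + 1.1988*v^5 + 5.12298*v^4 + 12.116871*v^3 + 22.968027*v^2 + 24.096213*v + 19.465109)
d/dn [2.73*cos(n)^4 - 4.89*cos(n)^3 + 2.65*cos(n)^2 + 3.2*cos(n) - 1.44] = (-10.92*cos(n)^3 + 14.67*cos(n)^2 - 5.3*cos(n) - 3.2)*sin(n)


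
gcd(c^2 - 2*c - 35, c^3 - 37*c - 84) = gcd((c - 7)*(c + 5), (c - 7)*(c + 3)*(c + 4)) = c - 7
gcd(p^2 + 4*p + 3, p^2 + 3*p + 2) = p + 1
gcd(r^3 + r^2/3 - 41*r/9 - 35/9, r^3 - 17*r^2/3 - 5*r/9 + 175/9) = r^2 - 2*r/3 - 35/9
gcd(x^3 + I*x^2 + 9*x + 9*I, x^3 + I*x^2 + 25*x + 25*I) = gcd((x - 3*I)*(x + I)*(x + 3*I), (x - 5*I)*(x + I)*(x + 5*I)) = x + I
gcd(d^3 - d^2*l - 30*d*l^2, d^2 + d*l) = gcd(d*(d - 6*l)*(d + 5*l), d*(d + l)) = d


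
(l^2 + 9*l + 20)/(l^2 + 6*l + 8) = (l + 5)/(l + 2)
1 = 1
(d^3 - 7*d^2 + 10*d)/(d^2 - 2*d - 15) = d*(d - 2)/(d + 3)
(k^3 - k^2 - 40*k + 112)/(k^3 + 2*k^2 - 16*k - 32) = (k^2 + 3*k - 28)/(k^2 + 6*k + 8)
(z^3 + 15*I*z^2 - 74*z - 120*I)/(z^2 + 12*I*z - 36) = (z^2 + 9*I*z - 20)/(z + 6*I)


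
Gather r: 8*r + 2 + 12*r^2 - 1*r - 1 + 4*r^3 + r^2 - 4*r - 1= 4*r^3 + 13*r^2 + 3*r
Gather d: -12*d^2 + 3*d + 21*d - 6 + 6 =-12*d^2 + 24*d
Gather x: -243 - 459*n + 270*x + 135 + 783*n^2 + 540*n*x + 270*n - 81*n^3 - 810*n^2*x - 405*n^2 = -81*n^3 + 378*n^2 - 189*n + x*(-810*n^2 + 540*n + 270) - 108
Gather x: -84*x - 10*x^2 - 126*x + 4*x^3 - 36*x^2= 4*x^3 - 46*x^2 - 210*x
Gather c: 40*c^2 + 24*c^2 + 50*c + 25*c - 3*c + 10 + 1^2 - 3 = 64*c^2 + 72*c + 8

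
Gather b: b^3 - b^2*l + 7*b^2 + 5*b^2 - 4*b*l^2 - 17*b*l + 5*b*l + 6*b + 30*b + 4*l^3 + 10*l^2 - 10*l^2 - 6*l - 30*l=b^3 + b^2*(12 - l) + b*(-4*l^2 - 12*l + 36) + 4*l^3 - 36*l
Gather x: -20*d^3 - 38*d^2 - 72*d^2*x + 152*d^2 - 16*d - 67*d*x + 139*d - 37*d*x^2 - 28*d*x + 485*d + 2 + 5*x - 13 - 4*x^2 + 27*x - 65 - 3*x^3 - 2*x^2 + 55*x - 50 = -20*d^3 + 114*d^2 + 608*d - 3*x^3 + x^2*(-37*d - 6) + x*(-72*d^2 - 95*d + 87) - 126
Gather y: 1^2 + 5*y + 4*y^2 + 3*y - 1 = 4*y^2 + 8*y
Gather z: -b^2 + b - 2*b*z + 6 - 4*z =-b^2 + b + z*(-2*b - 4) + 6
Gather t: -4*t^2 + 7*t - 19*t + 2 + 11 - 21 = -4*t^2 - 12*t - 8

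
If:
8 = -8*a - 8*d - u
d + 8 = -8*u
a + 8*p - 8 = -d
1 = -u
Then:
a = -7/8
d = 0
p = 71/64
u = -1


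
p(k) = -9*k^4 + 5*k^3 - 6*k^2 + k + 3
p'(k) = -36*k^3 + 15*k^2 - 12*k + 1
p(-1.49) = -72.71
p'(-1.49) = 171.27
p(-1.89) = -168.92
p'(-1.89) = 320.31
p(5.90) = -10078.69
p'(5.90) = -6941.29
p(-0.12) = 2.78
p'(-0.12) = 2.72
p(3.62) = -1380.34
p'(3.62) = -1553.64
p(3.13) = -763.14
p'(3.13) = -993.52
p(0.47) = 2.22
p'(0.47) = -5.06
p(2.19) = -178.09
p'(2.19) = -331.46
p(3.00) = -642.00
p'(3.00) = -872.00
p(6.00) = -10791.00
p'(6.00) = -7307.00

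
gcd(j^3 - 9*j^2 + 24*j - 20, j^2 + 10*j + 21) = 1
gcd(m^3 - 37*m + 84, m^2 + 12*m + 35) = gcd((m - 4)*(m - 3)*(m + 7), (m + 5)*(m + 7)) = m + 7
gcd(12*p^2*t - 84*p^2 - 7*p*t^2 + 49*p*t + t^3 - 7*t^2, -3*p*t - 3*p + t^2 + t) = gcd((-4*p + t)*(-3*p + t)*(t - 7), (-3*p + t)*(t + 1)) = 3*p - t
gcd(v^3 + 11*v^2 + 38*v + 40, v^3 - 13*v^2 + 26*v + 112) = v + 2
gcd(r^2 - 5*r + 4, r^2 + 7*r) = 1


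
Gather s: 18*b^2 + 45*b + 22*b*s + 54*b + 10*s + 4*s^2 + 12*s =18*b^2 + 99*b + 4*s^2 + s*(22*b + 22)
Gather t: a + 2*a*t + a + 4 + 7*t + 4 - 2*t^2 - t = 2*a - 2*t^2 + t*(2*a + 6) + 8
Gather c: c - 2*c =-c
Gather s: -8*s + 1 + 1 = 2 - 8*s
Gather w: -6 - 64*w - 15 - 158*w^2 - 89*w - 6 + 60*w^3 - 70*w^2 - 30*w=60*w^3 - 228*w^2 - 183*w - 27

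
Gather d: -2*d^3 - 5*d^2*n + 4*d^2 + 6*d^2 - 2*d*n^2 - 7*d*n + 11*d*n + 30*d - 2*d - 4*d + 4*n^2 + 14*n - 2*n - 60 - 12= -2*d^3 + d^2*(10 - 5*n) + d*(-2*n^2 + 4*n + 24) + 4*n^2 + 12*n - 72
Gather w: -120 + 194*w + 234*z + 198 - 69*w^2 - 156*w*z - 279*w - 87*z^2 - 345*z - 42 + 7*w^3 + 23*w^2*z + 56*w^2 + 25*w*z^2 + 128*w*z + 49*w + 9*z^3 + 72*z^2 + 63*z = 7*w^3 + w^2*(23*z - 13) + w*(25*z^2 - 28*z - 36) + 9*z^3 - 15*z^2 - 48*z + 36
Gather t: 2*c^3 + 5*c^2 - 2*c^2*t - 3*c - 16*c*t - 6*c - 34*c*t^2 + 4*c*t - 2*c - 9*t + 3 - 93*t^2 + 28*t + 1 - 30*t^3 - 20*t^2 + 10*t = 2*c^3 + 5*c^2 - 11*c - 30*t^3 + t^2*(-34*c - 113) + t*(-2*c^2 - 12*c + 29) + 4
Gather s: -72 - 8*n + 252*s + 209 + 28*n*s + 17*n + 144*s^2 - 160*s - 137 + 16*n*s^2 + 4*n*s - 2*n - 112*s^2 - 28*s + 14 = 7*n + s^2*(16*n + 32) + s*(32*n + 64) + 14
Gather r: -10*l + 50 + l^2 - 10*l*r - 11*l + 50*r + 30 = l^2 - 21*l + r*(50 - 10*l) + 80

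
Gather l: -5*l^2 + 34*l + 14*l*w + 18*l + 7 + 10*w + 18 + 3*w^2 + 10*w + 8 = -5*l^2 + l*(14*w + 52) + 3*w^2 + 20*w + 33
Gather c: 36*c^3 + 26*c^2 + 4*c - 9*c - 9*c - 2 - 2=36*c^3 + 26*c^2 - 14*c - 4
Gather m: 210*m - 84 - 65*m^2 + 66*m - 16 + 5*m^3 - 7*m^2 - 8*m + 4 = 5*m^3 - 72*m^2 + 268*m - 96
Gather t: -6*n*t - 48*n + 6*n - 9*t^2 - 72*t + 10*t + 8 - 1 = -42*n - 9*t^2 + t*(-6*n - 62) + 7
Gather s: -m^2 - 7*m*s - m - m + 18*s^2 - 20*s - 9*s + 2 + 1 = -m^2 - 2*m + 18*s^2 + s*(-7*m - 29) + 3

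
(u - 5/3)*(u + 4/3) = u^2 - u/3 - 20/9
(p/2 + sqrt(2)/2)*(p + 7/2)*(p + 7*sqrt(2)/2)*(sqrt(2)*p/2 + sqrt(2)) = sqrt(2)*p^4/4 + 11*sqrt(2)*p^3/8 + 9*p^3/4 + 7*sqrt(2)*p^2/2 + 99*p^2/8 + 77*sqrt(2)*p/8 + 63*p/4 + 49*sqrt(2)/4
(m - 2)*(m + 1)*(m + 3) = m^3 + 2*m^2 - 5*m - 6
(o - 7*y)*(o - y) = o^2 - 8*o*y + 7*y^2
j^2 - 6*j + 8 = (j - 4)*(j - 2)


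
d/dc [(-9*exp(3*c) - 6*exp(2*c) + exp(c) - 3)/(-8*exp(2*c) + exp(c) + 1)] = (72*exp(4*c) - 18*exp(3*c) - 25*exp(2*c) - 60*exp(c) + 4)*exp(c)/(64*exp(4*c) - 16*exp(3*c) - 15*exp(2*c) + 2*exp(c) + 1)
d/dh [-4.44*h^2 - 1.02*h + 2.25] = -8.88*h - 1.02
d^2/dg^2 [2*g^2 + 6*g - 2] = 4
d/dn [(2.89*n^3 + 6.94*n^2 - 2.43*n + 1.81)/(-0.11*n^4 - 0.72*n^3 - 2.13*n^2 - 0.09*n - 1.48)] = (0.3179*n^6 + 1.5268*n^5 - 1.9608*n^4 - 3.223*n^3 - 14.7225*n^2 - 12.8318*n + 3.7593)/(0.0121*n^8 + 0.1584*n^7 + 0.987*n^6 + 3.087*n^5 + 4.9921*n^4 + 2.5146*n^3 + 6.3129*n^2 + 0.2664*n + 2.1904)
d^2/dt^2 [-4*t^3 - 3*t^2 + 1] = -24*t - 6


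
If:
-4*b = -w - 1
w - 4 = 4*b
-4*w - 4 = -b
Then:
No Solution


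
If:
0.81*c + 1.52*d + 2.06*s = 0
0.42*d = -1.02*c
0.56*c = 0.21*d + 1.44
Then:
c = 1.35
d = -3.27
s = 1.88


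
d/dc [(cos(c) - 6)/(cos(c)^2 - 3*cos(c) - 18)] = sin(c)/(cos(c) + 3)^2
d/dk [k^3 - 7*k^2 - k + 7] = 3*k^2 - 14*k - 1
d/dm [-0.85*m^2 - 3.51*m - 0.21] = -1.7*m - 3.51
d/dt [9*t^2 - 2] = 18*t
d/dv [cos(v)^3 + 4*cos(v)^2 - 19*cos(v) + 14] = (-3*cos(v)^2 - 8*cos(v) + 19)*sin(v)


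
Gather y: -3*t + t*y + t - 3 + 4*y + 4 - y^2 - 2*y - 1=-2*t - y^2 + y*(t + 2)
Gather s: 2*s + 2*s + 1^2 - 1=4*s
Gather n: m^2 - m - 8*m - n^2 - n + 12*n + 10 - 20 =m^2 - 9*m - n^2 + 11*n - 10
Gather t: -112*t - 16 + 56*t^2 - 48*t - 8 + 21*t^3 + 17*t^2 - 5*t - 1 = 21*t^3 + 73*t^2 - 165*t - 25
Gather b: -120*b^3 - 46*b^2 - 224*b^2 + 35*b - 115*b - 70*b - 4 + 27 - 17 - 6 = -120*b^3 - 270*b^2 - 150*b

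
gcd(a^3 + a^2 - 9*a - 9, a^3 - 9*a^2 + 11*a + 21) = a^2 - 2*a - 3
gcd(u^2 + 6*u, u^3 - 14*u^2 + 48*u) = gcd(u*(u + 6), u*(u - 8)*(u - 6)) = u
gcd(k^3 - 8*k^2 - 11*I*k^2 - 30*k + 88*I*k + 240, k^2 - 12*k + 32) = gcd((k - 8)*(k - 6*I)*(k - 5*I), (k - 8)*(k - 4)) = k - 8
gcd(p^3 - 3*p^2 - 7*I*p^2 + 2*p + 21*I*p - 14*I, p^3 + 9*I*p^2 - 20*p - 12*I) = 1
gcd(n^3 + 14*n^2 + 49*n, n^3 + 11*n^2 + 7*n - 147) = n^2 + 14*n + 49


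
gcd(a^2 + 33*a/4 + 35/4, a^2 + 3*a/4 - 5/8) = a + 5/4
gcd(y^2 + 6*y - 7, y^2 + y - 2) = y - 1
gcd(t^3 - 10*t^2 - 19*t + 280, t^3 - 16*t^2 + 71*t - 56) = t^2 - 15*t + 56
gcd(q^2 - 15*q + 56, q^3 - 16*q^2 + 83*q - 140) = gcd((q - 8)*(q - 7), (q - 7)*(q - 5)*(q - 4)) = q - 7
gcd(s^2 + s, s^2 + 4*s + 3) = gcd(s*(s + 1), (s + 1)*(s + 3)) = s + 1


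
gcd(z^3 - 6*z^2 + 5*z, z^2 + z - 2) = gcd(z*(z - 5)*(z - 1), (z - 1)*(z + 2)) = z - 1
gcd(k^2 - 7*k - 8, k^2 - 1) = k + 1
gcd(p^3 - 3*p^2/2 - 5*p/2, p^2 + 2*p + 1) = p + 1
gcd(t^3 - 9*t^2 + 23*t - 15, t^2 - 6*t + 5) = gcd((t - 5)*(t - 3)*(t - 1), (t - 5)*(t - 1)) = t^2 - 6*t + 5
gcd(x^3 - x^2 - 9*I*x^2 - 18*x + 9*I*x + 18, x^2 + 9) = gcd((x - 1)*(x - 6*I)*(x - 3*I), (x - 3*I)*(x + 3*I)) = x - 3*I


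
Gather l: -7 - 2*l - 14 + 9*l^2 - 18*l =9*l^2 - 20*l - 21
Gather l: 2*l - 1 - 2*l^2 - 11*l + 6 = -2*l^2 - 9*l + 5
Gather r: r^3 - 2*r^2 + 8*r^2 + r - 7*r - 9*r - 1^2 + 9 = r^3 + 6*r^2 - 15*r + 8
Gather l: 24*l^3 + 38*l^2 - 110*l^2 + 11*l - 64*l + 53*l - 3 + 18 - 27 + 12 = 24*l^3 - 72*l^2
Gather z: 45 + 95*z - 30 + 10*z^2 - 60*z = 10*z^2 + 35*z + 15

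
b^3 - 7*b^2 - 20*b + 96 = (b - 8)*(b - 3)*(b + 4)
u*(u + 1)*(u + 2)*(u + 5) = u^4 + 8*u^3 + 17*u^2 + 10*u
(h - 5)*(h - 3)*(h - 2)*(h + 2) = h^4 - 8*h^3 + 11*h^2 + 32*h - 60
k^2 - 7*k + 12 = (k - 4)*(k - 3)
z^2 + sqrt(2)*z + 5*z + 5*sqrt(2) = (z + 5)*(z + sqrt(2))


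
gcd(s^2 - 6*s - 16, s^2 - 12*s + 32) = s - 8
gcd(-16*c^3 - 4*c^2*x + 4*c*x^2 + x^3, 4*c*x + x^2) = 4*c + x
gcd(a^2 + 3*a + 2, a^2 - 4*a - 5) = a + 1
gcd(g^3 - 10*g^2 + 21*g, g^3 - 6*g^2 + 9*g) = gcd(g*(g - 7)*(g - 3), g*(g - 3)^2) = g^2 - 3*g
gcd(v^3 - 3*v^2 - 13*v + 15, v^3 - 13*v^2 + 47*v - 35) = v^2 - 6*v + 5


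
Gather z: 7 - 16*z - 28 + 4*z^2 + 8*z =4*z^2 - 8*z - 21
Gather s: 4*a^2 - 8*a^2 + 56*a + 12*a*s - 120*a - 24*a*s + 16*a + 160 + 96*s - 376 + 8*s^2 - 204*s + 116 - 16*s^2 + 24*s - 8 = -4*a^2 - 48*a - 8*s^2 + s*(-12*a - 84) - 108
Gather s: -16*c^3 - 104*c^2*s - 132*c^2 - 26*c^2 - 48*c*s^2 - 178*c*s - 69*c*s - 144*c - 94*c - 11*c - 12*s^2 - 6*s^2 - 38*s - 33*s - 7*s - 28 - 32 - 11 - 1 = -16*c^3 - 158*c^2 - 249*c + s^2*(-48*c - 18) + s*(-104*c^2 - 247*c - 78) - 72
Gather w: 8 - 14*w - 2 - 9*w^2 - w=-9*w^2 - 15*w + 6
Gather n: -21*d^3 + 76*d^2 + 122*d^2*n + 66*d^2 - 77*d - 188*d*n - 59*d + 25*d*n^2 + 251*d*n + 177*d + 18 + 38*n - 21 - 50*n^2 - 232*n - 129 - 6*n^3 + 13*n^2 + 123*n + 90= -21*d^3 + 142*d^2 + 41*d - 6*n^3 + n^2*(25*d - 37) + n*(122*d^2 + 63*d - 71) - 42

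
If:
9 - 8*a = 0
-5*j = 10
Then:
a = 9/8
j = -2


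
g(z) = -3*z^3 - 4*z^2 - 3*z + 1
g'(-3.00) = -60.00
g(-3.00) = 55.00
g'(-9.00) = -660.00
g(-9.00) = 1891.00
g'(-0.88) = -2.93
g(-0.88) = 2.59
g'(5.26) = -294.09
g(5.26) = -562.05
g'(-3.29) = -74.10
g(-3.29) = 74.41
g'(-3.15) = -67.10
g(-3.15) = 64.53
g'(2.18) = -63.21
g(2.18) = -55.63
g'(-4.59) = -155.89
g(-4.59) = 220.61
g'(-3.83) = -104.38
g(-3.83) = 122.36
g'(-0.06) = -2.55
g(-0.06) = 1.17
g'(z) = -9*z^2 - 8*z - 3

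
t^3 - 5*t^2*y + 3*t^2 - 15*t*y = t*(t + 3)*(t - 5*y)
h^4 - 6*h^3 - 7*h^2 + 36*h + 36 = (h - 6)*(h - 3)*(h + 1)*(h + 2)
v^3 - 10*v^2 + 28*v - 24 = (v - 6)*(v - 2)^2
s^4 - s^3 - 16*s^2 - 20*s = s*(s - 5)*(s + 2)^2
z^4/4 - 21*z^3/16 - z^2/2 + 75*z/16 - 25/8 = (z/4 + 1/2)*(z - 5)*(z - 5/4)*(z - 1)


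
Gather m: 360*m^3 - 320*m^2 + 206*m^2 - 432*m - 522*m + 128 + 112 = 360*m^3 - 114*m^2 - 954*m + 240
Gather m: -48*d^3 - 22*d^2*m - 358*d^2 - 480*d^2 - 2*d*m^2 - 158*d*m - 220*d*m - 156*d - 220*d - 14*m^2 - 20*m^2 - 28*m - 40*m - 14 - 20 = -48*d^3 - 838*d^2 - 376*d + m^2*(-2*d - 34) + m*(-22*d^2 - 378*d - 68) - 34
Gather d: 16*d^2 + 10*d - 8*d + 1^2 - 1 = 16*d^2 + 2*d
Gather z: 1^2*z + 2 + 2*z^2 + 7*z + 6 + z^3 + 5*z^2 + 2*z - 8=z^3 + 7*z^2 + 10*z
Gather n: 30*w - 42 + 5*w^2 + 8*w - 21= 5*w^2 + 38*w - 63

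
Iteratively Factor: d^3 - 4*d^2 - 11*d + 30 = (d - 2)*(d^2 - 2*d - 15) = (d - 5)*(d - 2)*(d + 3)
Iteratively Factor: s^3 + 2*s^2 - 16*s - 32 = (s + 4)*(s^2 - 2*s - 8) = (s + 2)*(s + 4)*(s - 4)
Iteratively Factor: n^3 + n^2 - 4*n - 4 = (n + 1)*(n^2 - 4) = (n + 1)*(n + 2)*(n - 2)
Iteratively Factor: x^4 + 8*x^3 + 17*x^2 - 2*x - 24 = (x + 4)*(x^3 + 4*x^2 + x - 6) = (x - 1)*(x + 4)*(x^2 + 5*x + 6) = (x - 1)*(x + 2)*(x + 4)*(x + 3)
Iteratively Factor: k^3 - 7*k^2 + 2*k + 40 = (k - 5)*(k^2 - 2*k - 8) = (k - 5)*(k + 2)*(k - 4)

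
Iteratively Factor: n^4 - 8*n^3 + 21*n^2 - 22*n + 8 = (n - 1)*(n^3 - 7*n^2 + 14*n - 8) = (n - 1)^2*(n^2 - 6*n + 8) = (n - 4)*(n - 1)^2*(n - 2)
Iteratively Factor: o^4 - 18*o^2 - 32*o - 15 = (o + 3)*(o^3 - 3*o^2 - 9*o - 5) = (o + 1)*(o + 3)*(o^2 - 4*o - 5) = (o - 5)*(o + 1)*(o + 3)*(o + 1)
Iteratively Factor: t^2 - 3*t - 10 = (t + 2)*(t - 5)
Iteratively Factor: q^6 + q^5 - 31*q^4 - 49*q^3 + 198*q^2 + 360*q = (q)*(q^5 + q^4 - 31*q^3 - 49*q^2 + 198*q + 360) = q*(q + 4)*(q^4 - 3*q^3 - 19*q^2 + 27*q + 90) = q*(q - 5)*(q + 4)*(q^3 + 2*q^2 - 9*q - 18) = q*(q - 5)*(q - 3)*(q + 4)*(q^2 + 5*q + 6) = q*(q - 5)*(q - 3)*(q + 2)*(q + 4)*(q + 3)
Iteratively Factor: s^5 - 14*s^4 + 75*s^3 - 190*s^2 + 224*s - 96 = (s - 4)*(s^4 - 10*s^3 + 35*s^2 - 50*s + 24) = (s - 4)^2*(s^3 - 6*s^2 + 11*s - 6) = (s - 4)^2*(s - 1)*(s^2 - 5*s + 6) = (s - 4)^2*(s - 2)*(s - 1)*(s - 3)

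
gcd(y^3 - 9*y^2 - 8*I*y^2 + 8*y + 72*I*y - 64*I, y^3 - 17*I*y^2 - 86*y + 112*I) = y - 8*I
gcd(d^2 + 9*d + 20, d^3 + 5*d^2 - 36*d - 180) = d + 5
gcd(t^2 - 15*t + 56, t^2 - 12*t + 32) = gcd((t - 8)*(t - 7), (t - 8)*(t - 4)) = t - 8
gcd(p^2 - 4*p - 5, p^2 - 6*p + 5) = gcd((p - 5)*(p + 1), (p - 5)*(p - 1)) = p - 5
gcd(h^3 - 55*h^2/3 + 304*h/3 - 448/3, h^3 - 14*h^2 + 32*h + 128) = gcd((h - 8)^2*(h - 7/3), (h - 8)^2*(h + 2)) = h^2 - 16*h + 64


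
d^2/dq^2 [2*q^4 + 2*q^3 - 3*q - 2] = 12*q*(2*q + 1)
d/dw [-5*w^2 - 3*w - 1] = -10*w - 3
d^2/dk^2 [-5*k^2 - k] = -10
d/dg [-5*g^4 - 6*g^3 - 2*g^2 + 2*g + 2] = -20*g^3 - 18*g^2 - 4*g + 2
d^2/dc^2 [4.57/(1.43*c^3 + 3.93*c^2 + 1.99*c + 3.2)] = (-(39.2106*c + 35.9202)*(1.43*c^3 + 3.93*c^2 + 1.99*c + 3.2) + 4.57*(4.29*c^2 + 7.86*c + 1.99)*(8.58*c^2 + 15.72*c + 3.98))/(1.43*c^3 + 3.93*c^2 + 1.99*c + 3.2)^3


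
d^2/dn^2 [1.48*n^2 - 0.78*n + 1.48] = 2.96000000000000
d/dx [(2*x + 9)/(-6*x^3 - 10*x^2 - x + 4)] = (-12*x^3 - 20*x^2 - 2*x + (2*x + 9)*(18*x^2 + 20*x + 1) + 8)/(6*x^3 + 10*x^2 + x - 4)^2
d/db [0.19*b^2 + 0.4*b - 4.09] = 0.38*b + 0.4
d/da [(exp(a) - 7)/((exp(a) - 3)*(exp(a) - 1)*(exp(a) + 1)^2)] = (-3*exp(3*a) + 35*exp(2*a) - 73*exp(a) + 17)*exp(a)/(exp(7*a) - 5*exp(6*a) + exp(5*a) + 19*exp(4*a) - 5*exp(3*a) - 23*exp(2*a) + 3*exp(a) + 9)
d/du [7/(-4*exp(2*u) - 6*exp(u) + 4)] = (14*exp(u) + 21/2)*exp(u)/(2*exp(2*u) + 3*exp(u) - 2)^2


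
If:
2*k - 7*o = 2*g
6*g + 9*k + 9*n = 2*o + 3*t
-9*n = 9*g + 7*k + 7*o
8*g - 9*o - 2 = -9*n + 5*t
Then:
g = 8/49 - 223*t/49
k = -90*t/49 - 6/49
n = 2371*t/441 - 2/441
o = 38*t/49 - 4/49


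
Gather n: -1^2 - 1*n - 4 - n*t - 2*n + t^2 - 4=n*(-t - 3) + t^2 - 9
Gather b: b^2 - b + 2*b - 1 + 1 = b^2 + b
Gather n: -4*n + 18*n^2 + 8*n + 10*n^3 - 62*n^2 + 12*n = 10*n^3 - 44*n^2 + 16*n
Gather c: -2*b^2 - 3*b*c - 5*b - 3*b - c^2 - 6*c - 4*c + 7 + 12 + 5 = -2*b^2 - 8*b - c^2 + c*(-3*b - 10) + 24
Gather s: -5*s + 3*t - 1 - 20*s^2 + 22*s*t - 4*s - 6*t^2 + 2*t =-20*s^2 + s*(22*t - 9) - 6*t^2 + 5*t - 1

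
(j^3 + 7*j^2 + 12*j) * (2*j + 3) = 2*j^4 + 17*j^3 + 45*j^2 + 36*j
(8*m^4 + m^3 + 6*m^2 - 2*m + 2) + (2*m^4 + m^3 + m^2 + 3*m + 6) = 10*m^4 + 2*m^3 + 7*m^2 + m + 8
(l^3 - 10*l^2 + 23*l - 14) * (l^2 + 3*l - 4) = l^5 - 7*l^4 - 11*l^3 + 95*l^2 - 134*l + 56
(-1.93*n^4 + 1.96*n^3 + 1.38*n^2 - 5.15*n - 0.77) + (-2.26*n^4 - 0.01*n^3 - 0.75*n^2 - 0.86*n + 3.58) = -4.19*n^4 + 1.95*n^3 + 0.63*n^2 - 6.01*n + 2.81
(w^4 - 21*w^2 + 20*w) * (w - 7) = w^5 - 7*w^4 - 21*w^3 + 167*w^2 - 140*w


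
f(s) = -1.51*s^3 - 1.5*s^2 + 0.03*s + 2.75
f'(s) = -4.53*s^2 - 3.0*s + 0.03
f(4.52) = -167.20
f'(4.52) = -106.08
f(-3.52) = 49.92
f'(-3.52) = -45.54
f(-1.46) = 4.21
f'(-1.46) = -5.25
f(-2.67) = 20.72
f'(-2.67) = -24.25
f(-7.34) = 518.84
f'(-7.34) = -222.01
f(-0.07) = 2.74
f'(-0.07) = 0.22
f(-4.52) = 111.41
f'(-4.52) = -78.96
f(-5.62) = 223.24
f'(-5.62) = -126.19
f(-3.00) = 29.93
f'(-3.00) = -31.74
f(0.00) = 2.75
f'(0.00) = 0.03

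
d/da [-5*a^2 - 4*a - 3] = -10*a - 4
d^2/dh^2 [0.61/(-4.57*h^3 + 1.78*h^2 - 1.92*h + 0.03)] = ((16.7262*h - 2.1716)*(4.57*h^3 - 1.78*h^2 + 1.92*h - 0.03) - 0.61*(13.71*h^2 - 3.56*h + 1.92)*(27.42*h^2 - 7.12*h + 3.84))/(4.57*h^3 - 1.78*h^2 + 1.92*h - 0.03)^3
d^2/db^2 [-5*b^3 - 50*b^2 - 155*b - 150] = -30*b - 100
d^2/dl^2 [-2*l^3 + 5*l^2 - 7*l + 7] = 10 - 12*l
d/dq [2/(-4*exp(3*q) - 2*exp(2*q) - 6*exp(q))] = (6*exp(2*q) + 2*exp(q) + 3)*exp(-q)/(2*exp(2*q) + exp(q) + 3)^2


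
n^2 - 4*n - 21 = (n - 7)*(n + 3)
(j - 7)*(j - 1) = j^2 - 8*j + 7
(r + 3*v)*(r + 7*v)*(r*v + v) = r^3*v + 10*r^2*v^2 + r^2*v + 21*r*v^3 + 10*r*v^2 + 21*v^3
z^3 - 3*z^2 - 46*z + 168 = (z - 6)*(z - 4)*(z + 7)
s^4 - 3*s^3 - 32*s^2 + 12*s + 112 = (s - 7)*(s - 2)*(s + 2)*(s + 4)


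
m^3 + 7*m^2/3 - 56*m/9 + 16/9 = (m - 4/3)*(m - 1/3)*(m + 4)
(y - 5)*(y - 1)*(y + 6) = y^3 - 31*y + 30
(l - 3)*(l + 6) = l^2 + 3*l - 18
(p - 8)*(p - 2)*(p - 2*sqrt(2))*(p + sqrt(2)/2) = p^4 - 10*p^3 - 3*sqrt(2)*p^3/2 + 14*p^2 + 15*sqrt(2)*p^2 - 24*sqrt(2)*p + 20*p - 32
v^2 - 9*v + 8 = (v - 8)*(v - 1)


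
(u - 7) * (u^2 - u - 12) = u^3 - 8*u^2 - 5*u + 84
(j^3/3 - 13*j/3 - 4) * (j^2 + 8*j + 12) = j^5/3 + 8*j^4/3 - j^3/3 - 116*j^2/3 - 84*j - 48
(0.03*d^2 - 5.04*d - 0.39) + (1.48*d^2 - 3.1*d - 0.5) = 1.51*d^2 - 8.14*d - 0.89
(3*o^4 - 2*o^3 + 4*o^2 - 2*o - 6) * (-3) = -9*o^4 + 6*o^3 - 12*o^2 + 6*o + 18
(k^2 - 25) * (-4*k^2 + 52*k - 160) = -4*k^4 + 52*k^3 - 60*k^2 - 1300*k + 4000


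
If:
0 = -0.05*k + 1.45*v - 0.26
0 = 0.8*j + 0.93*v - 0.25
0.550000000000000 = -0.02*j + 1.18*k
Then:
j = 0.09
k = 0.47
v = 0.20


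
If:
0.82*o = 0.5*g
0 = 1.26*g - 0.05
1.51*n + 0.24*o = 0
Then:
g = 0.04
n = -0.00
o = 0.02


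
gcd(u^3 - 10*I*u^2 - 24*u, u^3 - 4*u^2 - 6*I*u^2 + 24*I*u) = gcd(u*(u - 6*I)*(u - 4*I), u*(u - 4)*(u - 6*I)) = u^2 - 6*I*u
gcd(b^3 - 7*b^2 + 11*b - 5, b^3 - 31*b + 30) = b^2 - 6*b + 5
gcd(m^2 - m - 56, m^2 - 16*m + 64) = m - 8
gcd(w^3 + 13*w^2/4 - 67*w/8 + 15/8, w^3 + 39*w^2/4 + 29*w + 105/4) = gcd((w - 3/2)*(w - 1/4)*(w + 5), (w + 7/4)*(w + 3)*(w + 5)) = w + 5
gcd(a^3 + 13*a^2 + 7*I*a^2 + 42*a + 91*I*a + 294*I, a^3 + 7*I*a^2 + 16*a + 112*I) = a + 7*I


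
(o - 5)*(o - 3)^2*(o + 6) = o^4 - 5*o^3 - 27*o^2 + 189*o - 270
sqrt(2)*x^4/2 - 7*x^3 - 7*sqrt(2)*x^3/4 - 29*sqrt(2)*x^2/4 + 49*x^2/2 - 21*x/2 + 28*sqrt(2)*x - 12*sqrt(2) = (x - 3)*(x - 1/2)*(x - 8*sqrt(2))*(sqrt(2)*x/2 + 1)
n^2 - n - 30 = (n - 6)*(n + 5)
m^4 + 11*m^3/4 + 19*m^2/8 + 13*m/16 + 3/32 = (m + 1/4)*(m + 1/2)^2*(m + 3/2)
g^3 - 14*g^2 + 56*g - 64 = (g - 8)*(g - 4)*(g - 2)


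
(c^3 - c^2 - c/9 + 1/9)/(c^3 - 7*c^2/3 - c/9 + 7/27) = 3*(c - 1)/(3*c - 7)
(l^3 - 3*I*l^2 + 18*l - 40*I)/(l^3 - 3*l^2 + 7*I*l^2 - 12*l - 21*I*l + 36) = (l^2 - 7*I*l - 10)/(l^2 + 3*l*(-1 + I) - 9*I)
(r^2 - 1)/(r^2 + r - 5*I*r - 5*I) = (r - 1)/(r - 5*I)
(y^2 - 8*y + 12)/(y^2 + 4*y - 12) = (y - 6)/(y + 6)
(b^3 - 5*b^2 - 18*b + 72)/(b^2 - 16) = (b^2 - 9*b + 18)/(b - 4)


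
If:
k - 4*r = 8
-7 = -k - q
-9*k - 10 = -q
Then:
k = -3/10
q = 73/10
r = -83/40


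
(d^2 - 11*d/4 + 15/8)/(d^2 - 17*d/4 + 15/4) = (d - 3/2)/(d - 3)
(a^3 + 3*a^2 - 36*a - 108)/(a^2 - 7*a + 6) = (a^2 + 9*a + 18)/(a - 1)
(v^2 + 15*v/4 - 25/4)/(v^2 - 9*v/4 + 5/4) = (v + 5)/(v - 1)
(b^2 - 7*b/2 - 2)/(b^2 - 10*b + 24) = (b + 1/2)/(b - 6)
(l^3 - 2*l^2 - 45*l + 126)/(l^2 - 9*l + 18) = l + 7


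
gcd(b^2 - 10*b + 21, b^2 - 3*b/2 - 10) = 1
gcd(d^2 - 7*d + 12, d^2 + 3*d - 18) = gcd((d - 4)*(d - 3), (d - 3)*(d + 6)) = d - 3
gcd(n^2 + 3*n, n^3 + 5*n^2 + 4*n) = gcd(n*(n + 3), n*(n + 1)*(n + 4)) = n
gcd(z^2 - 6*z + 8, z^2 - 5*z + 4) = z - 4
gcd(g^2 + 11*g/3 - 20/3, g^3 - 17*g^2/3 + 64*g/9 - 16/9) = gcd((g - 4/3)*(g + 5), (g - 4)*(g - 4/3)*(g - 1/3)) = g - 4/3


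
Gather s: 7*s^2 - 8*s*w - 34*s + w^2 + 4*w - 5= 7*s^2 + s*(-8*w - 34) + w^2 + 4*w - 5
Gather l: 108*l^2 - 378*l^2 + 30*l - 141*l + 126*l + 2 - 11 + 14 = -270*l^2 + 15*l + 5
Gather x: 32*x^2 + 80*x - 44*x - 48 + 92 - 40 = 32*x^2 + 36*x + 4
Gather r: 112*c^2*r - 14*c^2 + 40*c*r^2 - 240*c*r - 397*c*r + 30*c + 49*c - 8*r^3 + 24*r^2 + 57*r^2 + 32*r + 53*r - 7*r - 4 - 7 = -14*c^2 + 79*c - 8*r^3 + r^2*(40*c + 81) + r*(112*c^2 - 637*c + 78) - 11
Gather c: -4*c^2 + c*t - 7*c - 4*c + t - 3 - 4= -4*c^2 + c*(t - 11) + t - 7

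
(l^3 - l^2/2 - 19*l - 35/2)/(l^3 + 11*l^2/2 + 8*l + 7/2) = (l - 5)/(l + 1)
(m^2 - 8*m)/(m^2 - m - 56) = m/(m + 7)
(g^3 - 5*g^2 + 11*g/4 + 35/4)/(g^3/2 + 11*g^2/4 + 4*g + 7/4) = (4*g^2 - 24*g + 35)/(2*g^2 + 9*g + 7)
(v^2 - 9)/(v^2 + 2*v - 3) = (v - 3)/(v - 1)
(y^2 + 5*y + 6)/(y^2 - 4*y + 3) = (y^2 + 5*y + 6)/(y^2 - 4*y + 3)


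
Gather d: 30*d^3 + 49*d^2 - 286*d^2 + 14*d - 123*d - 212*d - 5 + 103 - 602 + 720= 30*d^3 - 237*d^2 - 321*d + 216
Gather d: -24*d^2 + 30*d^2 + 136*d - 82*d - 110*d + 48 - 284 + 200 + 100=6*d^2 - 56*d + 64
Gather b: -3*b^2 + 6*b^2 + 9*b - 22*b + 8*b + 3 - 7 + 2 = 3*b^2 - 5*b - 2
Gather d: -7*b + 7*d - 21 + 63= -7*b + 7*d + 42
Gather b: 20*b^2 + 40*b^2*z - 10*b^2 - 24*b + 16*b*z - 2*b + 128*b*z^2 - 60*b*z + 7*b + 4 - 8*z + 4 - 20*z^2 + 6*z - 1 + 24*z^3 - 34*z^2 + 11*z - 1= b^2*(40*z + 10) + b*(128*z^2 - 44*z - 19) + 24*z^3 - 54*z^2 + 9*z + 6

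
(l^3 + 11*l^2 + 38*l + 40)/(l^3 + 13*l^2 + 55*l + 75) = (l^2 + 6*l + 8)/(l^2 + 8*l + 15)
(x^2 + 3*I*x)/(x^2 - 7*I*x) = (x + 3*I)/(x - 7*I)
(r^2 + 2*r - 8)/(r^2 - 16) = (r - 2)/(r - 4)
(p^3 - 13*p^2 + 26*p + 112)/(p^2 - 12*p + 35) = (p^2 - 6*p - 16)/(p - 5)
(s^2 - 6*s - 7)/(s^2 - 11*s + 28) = (s + 1)/(s - 4)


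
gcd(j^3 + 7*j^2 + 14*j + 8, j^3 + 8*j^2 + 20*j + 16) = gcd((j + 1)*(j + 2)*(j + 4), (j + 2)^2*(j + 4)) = j^2 + 6*j + 8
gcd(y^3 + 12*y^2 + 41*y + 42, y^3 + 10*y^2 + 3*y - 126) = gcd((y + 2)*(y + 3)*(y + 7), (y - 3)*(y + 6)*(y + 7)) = y + 7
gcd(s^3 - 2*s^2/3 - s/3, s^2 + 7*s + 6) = 1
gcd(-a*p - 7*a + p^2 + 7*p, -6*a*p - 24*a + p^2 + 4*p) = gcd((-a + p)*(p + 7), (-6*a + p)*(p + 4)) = 1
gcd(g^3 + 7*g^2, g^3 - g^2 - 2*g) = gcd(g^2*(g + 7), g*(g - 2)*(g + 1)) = g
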